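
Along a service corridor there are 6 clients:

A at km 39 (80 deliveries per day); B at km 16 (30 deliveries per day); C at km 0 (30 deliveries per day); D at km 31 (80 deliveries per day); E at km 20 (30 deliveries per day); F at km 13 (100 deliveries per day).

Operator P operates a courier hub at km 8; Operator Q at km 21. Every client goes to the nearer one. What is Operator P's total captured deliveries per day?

The indifferent point is the midpoint (8+21)/2 = 14.5; clients left of it (closer to Operator P at 8) go to Operator P, those right go to Operator Q.
  C at 0 (w=30) → Operator P
  F at 13 (w=100) → Operator P
  B at 16 (w=30) → Operator Q
  E at 20 (w=30) → Operator Q
  D at 31 (w=80) → Operator Q
  A at 39 (w=80) → Operator Q
Operator P captures 130; Operator Q captures 220.

130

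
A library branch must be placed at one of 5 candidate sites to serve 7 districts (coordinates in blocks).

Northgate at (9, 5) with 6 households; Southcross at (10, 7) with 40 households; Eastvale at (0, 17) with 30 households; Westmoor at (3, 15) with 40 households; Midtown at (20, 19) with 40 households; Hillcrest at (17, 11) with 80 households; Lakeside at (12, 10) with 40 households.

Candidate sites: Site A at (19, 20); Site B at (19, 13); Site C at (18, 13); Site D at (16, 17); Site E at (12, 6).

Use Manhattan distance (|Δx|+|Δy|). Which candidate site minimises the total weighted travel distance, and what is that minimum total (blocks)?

Site C, total 2922 blocks

Total weighted distance at each candidate:
  Site A (19, 20): total = 4170
  Site B (19, 13): total = 3118
  Site C (18, 13): total = 2922
  Site D (16, 17): total = 3074
  Site E (12, 6): total = 3354
Minimum is at Site C with total 2922 blocks.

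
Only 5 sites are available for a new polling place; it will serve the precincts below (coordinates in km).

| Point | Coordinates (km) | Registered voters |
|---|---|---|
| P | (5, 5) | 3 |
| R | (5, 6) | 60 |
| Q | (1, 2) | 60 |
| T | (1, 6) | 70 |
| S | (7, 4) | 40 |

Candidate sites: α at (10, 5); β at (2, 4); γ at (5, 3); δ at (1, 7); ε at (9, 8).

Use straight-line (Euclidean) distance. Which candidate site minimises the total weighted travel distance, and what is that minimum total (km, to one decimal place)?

Total weighted distance at each candidate:
  α (10, 5): total = 1650.5
  β (2, 4): total = 716.5
  γ (5, 3): total = 872.8
  δ (1, 7): total = 899.1
  ε (9, 8): total = 1639.4
Minimum is at β with total 716.5 km.

β, total 716.5 km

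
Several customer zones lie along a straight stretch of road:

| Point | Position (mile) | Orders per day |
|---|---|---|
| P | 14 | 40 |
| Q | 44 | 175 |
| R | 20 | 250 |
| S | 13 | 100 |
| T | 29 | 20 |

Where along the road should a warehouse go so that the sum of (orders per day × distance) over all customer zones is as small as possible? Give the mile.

For a sum of weighted absolute distances on a line, the optimum is the weighted median (not the mean). Total weight W = 585; half-weight = 292.5.
Sort by position and accumulate weight:
  mile 13 (S, w=100) → cum 100
  mile 14 (P, w=40) → cum 140
  mile 20 (R, w=250) → cum 390  ≥ 292.5 → median here
  mile 29 (T, w=20) → cum 410
  mile 44 (Q, w=175) → cum 585
Optimal location: mile 20.

x = 20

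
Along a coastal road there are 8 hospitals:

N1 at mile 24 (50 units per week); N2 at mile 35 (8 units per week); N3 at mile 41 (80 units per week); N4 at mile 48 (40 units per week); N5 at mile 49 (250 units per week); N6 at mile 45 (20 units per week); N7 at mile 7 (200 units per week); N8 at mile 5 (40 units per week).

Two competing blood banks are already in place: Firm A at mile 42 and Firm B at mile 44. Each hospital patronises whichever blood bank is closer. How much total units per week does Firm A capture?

378

The indifferent point is the midpoint (42+44)/2 = 43; hospitals left of it (closer to Firm A at 42) go to Firm A, those right go to Firm B.
  N8 at 5 (w=40) → Firm A
  N7 at 7 (w=200) → Firm A
  N1 at 24 (w=50) → Firm A
  N2 at 35 (w=8) → Firm A
  N3 at 41 (w=80) → Firm A
  N6 at 45 (w=20) → Firm B
  N4 at 48 (w=40) → Firm B
  N5 at 49 (w=250) → Firm B
Firm A captures 378; Firm B captures 310.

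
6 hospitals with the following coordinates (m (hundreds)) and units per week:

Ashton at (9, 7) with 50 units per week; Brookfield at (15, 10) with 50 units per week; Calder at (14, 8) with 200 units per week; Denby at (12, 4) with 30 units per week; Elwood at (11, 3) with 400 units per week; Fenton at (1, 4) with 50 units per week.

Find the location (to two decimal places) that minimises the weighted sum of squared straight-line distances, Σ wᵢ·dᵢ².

(11.29, 5.09)

The minimiser of Σwᵢ‖p−pᵢ‖² is the weighted centroid p* = (Σwᵢpᵢ)/(Σwᵢ).
Σwᵢ = 780.
Σwᵢxᵢ = 50·9 + 50·15 + 200·14 + 30·12 + 400·11 + 50·1 = 8810.
Σwᵢyᵢ = 50·7 + 50·10 + 200·8 + 30·4 + 400·3 + 50·4 = 3970.
x* = 8810/780 = 11.29, y* = 3970/780 = 5.09.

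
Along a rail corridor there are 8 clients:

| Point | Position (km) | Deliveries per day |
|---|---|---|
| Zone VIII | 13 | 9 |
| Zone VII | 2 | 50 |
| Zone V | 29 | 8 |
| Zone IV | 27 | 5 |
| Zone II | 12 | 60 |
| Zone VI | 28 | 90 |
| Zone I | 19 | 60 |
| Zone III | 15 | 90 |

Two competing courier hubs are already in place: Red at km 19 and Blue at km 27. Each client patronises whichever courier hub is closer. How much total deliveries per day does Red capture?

The indifferent point is the midpoint (19+27)/2 = 23; clients left of it (closer to Red at 19) go to Red, those right go to Blue.
  Zone VII at 2 (w=50) → Red
  Zone II at 12 (w=60) → Red
  Zone VIII at 13 (w=9) → Red
  Zone III at 15 (w=90) → Red
  Zone I at 19 (w=60) → Red
  Zone IV at 27 (w=5) → Blue
  Zone VI at 28 (w=90) → Blue
  Zone V at 29 (w=8) → Blue
Red captures 269; Blue captures 103.

269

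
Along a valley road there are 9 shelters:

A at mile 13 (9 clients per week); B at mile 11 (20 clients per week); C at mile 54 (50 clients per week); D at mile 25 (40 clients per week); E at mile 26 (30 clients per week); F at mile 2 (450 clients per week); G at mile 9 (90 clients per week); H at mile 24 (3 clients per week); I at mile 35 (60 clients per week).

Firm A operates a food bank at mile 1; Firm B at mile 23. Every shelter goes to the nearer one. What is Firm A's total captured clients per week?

560

The indifferent point is the midpoint (1+23)/2 = 12; shelters left of it (closer to Firm A at 1) go to Firm A, those right go to Firm B.
  F at 2 (w=450) → Firm A
  G at 9 (w=90) → Firm A
  B at 11 (w=20) → Firm A
  A at 13 (w=9) → Firm B
  H at 24 (w=3) → Firm B
  D at 25 (w=40) → Firm B
  E at 26 (w=30) → Firm B
  I at 35 (w=60) → Firm B
  C at 54 (w=50) → Firm B
Firm A captures 560; Firm B captures 192.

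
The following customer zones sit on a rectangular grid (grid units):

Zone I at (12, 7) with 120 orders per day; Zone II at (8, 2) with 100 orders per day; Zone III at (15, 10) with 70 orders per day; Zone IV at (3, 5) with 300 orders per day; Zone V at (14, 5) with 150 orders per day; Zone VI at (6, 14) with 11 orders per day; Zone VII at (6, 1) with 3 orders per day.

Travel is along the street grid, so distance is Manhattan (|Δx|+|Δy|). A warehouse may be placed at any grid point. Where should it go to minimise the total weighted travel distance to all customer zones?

(8, 5)

Manhattan distance separates: Σwᵢ(|x−xᵢ|+|y−yᵢ|) = Σwᵢ|x−xᵢ| + Σwᵢ|y−yᵢ|, so x and y are optimised independently as 1-D weighted medians.
Total weight W = 754; half = 377.
x-coordinate, sorted with cumulative weight:
  x=3 (Zone IV, w=300) cum 300
  x=6 (Zone VI, w=11) cum 311
  x=6 (Zone VII, w=3) cum 314
  x=8 (Zone II, w=100) cum 414  ← median
  x=12 (Zone I, w=120) cum 534
  x=14 (Zone V, w=150) cum 684
  x=15 (Zone III, w=70) cum 754
⇒ x* = 8
y-coordinate, sorted with cumulative weight:
  y=1 (Zone VII, w=3) cum 3
  y=2 (Zone II, w=100) cum 103
  y=5 (Zone IV, w=300) cum 403  ← median
  y=5 (Zone V, w=150) cum 553
  y=7 (Zone I, w=120) cum 673
  y=10 (Zone III, w=70) cum 743
  y=14 (Zone VI, w=11) cum 754
⇒ y* = 5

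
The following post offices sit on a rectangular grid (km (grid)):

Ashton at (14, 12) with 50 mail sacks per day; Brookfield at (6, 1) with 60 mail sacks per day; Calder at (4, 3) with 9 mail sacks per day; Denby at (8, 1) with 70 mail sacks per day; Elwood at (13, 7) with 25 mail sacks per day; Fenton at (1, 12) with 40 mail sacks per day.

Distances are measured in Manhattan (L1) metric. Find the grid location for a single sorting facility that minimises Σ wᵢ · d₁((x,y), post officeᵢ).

Manhattan distance separates: Σwᵢ(|x−xᵢ|+|y−yᵢ|) = Σwᵢ|x−xᵢ| + Σwᵢ|y−yᵢ|, so x and y are optimised independently as 1-D weighted medians.
Total weight W = 254; half = 127.
x-coordinate, sorted with cumulative weight:
  x=1 (Fenton, w=40) cum 40
  x=4 (Calder, w=9) cum 49
  x=6 (Brookfield, w=60) cum 109
  x=8 (Denby, w=70) cum 179  ← median
  x=13 (Elwood, w=25) cum 204
  x=14 (Ashton, w=50) cum 254
⇒ x* = 8
y-coordinate, sorted with cumulative weight:
  y=1 (Brookfield, w=60) cum 60
  y=1 (Denby, w=70) cum 130  ← median
  y=3 (Calder, w=9) cum 139
  y=7 (Elwood, w=25) cum 164
  y=12 (Ashton, w=50) cum 214
  y=12 (Fenton, w=40) cum 254
⇒ y* = 1

(8, 1)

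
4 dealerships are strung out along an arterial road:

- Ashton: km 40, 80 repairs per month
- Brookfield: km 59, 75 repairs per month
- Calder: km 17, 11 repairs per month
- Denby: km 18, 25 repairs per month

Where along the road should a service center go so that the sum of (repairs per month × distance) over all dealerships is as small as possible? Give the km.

For a sum of weighted absolute distances on a line, the optimum is the weighted median (not the mean). Total weight W = 191; half-weight = 95.5.
Sort by position and accumulate weight:
  km 17 (Calder, w=11) → cum 11
  km 18 (Denby, w=25) → cum 36
  km 40 (Ashton, w=80) → cum 116  ≥ 95.5 → median here
  km 59 (Brookfield, w=75) → cum 191
Optimal location: km 40.

x = 40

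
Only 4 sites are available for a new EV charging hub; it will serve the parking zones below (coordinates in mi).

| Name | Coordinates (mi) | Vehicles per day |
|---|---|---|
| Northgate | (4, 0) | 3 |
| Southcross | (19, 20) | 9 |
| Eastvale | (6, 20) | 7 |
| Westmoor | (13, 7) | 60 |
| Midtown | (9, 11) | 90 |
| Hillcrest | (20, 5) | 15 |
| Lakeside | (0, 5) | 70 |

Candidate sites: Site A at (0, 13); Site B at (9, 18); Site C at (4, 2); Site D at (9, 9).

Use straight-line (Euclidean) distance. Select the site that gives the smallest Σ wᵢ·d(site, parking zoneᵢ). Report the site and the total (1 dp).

Total weighted distance at each candidate:
  Site A (0, 13): total = 2859.5
  Site B (9, 18): total = 2867.6
  Site C (4, 2): total = 2482.2
  Site D (9, 9): total = 1557.8
Minimum is at Site D with total 1557.8 mi.

Site D, total 1557.8 mi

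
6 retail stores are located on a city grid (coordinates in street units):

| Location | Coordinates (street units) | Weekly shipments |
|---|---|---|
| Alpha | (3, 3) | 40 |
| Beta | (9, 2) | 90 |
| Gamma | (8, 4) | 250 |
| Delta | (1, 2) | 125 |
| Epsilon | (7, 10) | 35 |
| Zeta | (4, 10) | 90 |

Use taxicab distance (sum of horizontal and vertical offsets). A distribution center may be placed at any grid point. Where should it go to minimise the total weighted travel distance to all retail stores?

(8, 4)

Manhattan distance separates: Σwᵢ(|x−xᵢ|+|y−yᵢ|) = Σwᵢ|x−xᵢ| + Σwᵢ|y−yᵢ|, so x and y are optimised independently as 1-D weighted medians.
Total weight W = 630; half = 315.
x-coordinate, sorted with cumulative weight:
  x=1 (Delta, w=125) cum 125
  x=3 (Alpha, w=40) cum 165
  x=4 (Zeta, w=90) cum 255
  x=7 (Epsilon, w=35) cum 290
  x=8 (Gamma, w=250) cum 540  ← median
  x=9 (Beta, w=90) cum 630
⇒ x* = 8
y-coordinate, sorted with cumulative weight:
  y=2 (Beta, w=90) cum 90
  y=2 (Delta, w=125) cum 215
  y=3 (Alpha, w=40) cum 255
  y=4 (Gamma, w=250) cum 505  ← median
  y=10 (Epsilon, w=35) cum 540
  y=10 (Zeta, w=90) cum 630
⇒ y* = 4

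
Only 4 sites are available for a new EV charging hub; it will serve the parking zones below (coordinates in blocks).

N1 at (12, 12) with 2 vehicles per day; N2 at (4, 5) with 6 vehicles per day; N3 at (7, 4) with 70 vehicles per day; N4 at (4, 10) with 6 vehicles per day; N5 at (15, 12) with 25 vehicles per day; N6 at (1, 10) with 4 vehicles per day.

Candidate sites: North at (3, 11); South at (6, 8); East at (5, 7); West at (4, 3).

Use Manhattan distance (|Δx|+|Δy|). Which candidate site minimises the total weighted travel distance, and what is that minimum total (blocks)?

South, total 777 blocks

Total weighted distance at each candidate:
  North (3, 11): total = 1181
  South (6, 8): total = 777
  East (5, 7): total = 819
  West (4, 3): total = 908
Minimum is at South with total 777 blocks.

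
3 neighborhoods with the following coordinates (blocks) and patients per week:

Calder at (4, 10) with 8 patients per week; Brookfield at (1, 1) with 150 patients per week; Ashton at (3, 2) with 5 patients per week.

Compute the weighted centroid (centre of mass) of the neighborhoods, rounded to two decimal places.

(1.21, 1.47)

The minimiser of Σwᵢ‖p−pᵢ‖² is the weighted centroid p* = (Σwᵢpᵢ)/(Σwᵢ).
Σwᵢ = 163.
Σwᵢxᵢ = 8·4 + 150·1 + 5·3 = 197.
Σwᵢyᵢ = 8·10 + 150·1 + 5·2 = 240.
x* = 197/163 = 1.21, y* = 240/163 = 1.47.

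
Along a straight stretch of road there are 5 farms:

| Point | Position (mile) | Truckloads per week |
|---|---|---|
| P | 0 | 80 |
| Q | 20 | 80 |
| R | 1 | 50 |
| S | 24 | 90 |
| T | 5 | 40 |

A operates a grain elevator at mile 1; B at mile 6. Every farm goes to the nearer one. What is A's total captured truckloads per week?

130

The indifferent point is the midpoint (1+6)/2 = 3.5; farms left of it (closer to A at 1) go to A, those right go to B.
  P at 0 (w=80) → A
  R at 1 (w=50) → A
  T at 5 (w=40) → B
  Q at 20 (w=80) → B
  S at 24 (w=90) → B
A captures 130; B captures 210.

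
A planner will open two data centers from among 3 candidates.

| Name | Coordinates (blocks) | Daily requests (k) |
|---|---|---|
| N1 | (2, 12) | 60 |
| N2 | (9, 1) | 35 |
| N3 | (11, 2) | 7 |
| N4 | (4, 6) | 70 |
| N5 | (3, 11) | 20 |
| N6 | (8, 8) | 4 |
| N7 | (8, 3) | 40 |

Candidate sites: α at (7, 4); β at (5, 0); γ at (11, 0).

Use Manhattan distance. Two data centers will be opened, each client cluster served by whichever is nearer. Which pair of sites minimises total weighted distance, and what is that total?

{α, γ}, total 1569

Evaluate every pair (each demand assigned to the nearer of the two):
  {α, γ}: total = 1569
  {α, β}: total = 1667
  {β, γ}: total = 2053
Best pair: {α, γ} with total 1569.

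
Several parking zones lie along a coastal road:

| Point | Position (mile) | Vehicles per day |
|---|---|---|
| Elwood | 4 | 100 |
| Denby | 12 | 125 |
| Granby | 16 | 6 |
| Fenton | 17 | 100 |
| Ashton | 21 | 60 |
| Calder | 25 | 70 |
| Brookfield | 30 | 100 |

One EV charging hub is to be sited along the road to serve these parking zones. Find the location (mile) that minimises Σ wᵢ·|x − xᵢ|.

For a sum of weighted absolute distances on a line, the optimum is the weighted median (not the mean). Total weight W = 561; half-weight = 280.5.
Sort by position and accumulate weight:
  mile 4 (Elwood, w=100) → cum 100
  mile 12 (Denby, w=125) → cum 225
  mile 16 (Granby, w=6) → cum 231
  mile 17 (Fenton, w=100) → cum 331  ≥ 280.5 → median here
  mile 21 (Ashton, w=60) → cum 391
  mile 25 (Calder, w=70) → cum 461
  mile 30 (Brookfield, w=100) → cum 561
Optimal location: mile 17.

x = 17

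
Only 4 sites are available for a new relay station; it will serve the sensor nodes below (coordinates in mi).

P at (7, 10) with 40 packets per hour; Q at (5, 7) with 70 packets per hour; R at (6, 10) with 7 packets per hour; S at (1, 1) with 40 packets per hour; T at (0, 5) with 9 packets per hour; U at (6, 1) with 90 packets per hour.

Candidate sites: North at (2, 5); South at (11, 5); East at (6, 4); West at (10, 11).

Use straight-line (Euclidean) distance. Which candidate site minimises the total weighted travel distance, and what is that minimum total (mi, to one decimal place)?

East, total 1064.7 mi

Total weighted distance at each candidate:
  North (2, 5): total = 1272.1
  South (11, 5): total = 1854.4
  East (6, 4): total = 1064.7
  West (10, 11): total = 2216.0
Minimum is at East with total 1064.7 mi.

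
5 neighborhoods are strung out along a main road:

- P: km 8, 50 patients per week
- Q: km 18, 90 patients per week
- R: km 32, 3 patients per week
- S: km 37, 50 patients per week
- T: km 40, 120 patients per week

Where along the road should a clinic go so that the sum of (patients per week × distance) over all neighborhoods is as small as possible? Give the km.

x = 37

For a sum of weighted absolute distances on a line, the optimum is the weighted median (not the mean). Total weight W = 313; half-weight = 156.5.
Sort by position and accumulate weight:
  km 8 (P, w=50) → cum 50
  km 18 (Q, w=90) → cum 140
  km 32 (R, w=3) → cum 143
  km 37 (S, w=50) → cum 193  ≥ 156.5 → median here
  km 40 (T, w=120) → cum 313
Optimal location: km 37.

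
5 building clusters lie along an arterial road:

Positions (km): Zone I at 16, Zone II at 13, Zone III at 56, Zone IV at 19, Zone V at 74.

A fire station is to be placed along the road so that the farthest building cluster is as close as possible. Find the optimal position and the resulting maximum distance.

location 43.5, max distance 30.5

The 1-center on a line is the midpoint of the two extreme points: leftmost at 13, rightmost at 74.
Optimal location = (13 + 74)/2 = 43.5; maximum distance = (74 − 13)/2 = 30.5.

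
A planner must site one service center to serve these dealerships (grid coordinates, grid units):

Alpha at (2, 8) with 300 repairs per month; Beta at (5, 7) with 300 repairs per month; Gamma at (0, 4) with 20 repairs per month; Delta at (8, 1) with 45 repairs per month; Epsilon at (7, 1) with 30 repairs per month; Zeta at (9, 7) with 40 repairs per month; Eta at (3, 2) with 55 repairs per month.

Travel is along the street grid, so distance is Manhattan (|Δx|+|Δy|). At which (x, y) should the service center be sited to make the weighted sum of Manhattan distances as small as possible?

(5, 7)

Manhattan distance separates: Σwᵢ(|x−xᵢ|+|y−yᵢ|) = Σwᵢ|x−xᵢ| + Σwᵢ|y−yᵢ|, so x and y are optimised independently as 1-D weighted medians.
Total weight W = 790; half = 395.
x-coordinate, sorted with cumulative weight:
  x=0 (Gamma, w=20) cum 20
  x=2 (Alpha, w=300) cum 320
  x=3 (Eta, w=55) cum 375
  x=5 (Beta, w=300) cum 675  ← median
  x=7 (Epsilon, w=30) cum 705
  x=8 (Delta, w=45) cum 750
  x=9 (Zeta, w=40) cum 790
⇒ x* = 5
y-coordinate, sorted with cumulative weight:
  y=1 (Delta, w=45) cum 45
  y=1 (Epsilon, w=30) cum 75
  y=2 (Eta, w=55) cum 130
  y=4 (Gamma, w=20) cum 150
  y=7 (Beta, w=300) cum 450  ← median
  y=7 (Zeta, w=40) cum 490
  y=8 (Alpha, w=300) cum 790
⇒ y* = 7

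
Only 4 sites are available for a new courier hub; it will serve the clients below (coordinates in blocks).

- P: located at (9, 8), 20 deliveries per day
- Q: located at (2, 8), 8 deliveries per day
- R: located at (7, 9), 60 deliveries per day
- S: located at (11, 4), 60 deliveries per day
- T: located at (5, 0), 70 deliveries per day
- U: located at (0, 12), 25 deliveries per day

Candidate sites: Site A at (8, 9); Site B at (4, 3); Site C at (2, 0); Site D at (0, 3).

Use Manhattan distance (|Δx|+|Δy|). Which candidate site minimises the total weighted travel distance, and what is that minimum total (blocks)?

Total weighted distance at each candidate:
  Site A (8, 9): total = 1751
  Site B (4, 3): total = 1881
  Site C (2, 0): total = 2544
  Site D (0, 3): total = 2621
Minimum is at Site A with total 1751 blocks.

Site A, total 1751 blocks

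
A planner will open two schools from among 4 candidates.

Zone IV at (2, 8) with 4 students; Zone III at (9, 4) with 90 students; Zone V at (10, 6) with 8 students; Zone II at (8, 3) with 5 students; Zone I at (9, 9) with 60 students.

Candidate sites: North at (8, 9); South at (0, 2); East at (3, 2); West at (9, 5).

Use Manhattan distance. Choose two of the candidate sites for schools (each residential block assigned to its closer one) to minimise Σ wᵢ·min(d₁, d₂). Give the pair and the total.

Evaluate every pair (each demand assigned to the nearer of the two):
  {North, West}: total = 209
  {East, West}: total = 389
  {South, West}: total = 393
  {North, South}: total = 698
  {North, East}: total = 698
  {South, East}: total = 1646
Best pair: {North, West} with total 209.

{North, West}, total 209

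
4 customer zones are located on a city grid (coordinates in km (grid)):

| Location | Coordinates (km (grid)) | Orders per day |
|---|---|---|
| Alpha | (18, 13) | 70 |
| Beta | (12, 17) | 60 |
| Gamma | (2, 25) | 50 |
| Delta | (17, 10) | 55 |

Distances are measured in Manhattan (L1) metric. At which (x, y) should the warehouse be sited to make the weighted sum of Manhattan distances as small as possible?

Manhattan distance separates: Σwᵢ(|x−xᵢ|+|y−yᵢ|) = Σwᵢ|x−xᵢ| + Σwᵢ|y−yᵢ|, so x and y are optimised independently as 1-D weighted medians.
Total weight W = 235; half = 117.5.
x-coordinate, sorted with cumulative weight:
  x=2 (Gamma, w=50) cum 50
  x=12 (Beta, w=60) cum 110
  x=17 (Delta, w=55) cum 165  ← median
  x=18 (Alpha, w=70) cum 235
⇒ x* = 17
y-coordinate, sorted with cumulative weight:
  y=10 (Delta, w=55) cum 55
  y=13 (Alpha, w=70) cum 125  ← median
  y=17 (Beta, w=60) cum 185
  y=25 (Gamma, w=50) cum 235
⇒ y* = 13

(17, 13)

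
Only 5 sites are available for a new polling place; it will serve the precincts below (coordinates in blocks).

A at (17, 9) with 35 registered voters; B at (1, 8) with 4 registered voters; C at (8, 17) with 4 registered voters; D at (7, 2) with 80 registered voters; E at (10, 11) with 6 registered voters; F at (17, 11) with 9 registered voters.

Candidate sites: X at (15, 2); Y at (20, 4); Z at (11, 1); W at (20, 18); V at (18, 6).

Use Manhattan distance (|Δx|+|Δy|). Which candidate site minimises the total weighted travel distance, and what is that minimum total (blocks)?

Z, total 1244 blocks

Total weighted distance at each candidate:
  X (15, 2): total = 1306
  Y (20, 4): total = 1864
  Z (11, 1): total = 1244
  W (20, 18): total = 3100
  V (18, 6): total = 1632
Minimum is at Z with total 1244 blocks.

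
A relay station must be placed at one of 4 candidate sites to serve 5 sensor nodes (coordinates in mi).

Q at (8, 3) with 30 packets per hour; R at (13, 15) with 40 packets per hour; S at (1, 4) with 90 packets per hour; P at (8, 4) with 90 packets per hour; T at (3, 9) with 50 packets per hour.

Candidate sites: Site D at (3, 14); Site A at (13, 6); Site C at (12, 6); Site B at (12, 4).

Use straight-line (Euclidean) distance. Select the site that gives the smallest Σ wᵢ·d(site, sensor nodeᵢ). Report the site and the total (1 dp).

Site C, total 2395.3 mi

Total weighted distance at each candidate:
  Site D (3, 14): total = 2938.5
  Site A (13, 6): total = 2636.5
  Site C (12, 6): total = 2395.3
  Site B (12, 4): total = 2430.3
Minimum is at Site C with total 2395.3 mi.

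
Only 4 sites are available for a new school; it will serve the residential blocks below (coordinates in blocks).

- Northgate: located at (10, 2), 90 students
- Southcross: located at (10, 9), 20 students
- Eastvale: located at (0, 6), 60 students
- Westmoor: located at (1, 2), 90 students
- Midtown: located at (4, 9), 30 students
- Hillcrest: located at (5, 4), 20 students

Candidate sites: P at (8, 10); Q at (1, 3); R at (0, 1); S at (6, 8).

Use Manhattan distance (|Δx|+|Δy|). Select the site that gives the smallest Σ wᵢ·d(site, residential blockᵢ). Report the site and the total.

Total weighted distance at each candidate:
  P (8, 10): total = 3360
  Q (1, 3): total = 1900
  R (0, 1): total = 2350
  S (6, 8): total = 2660
Minimum is at Q with total 1900 blocks.

Q, total 1900 blocks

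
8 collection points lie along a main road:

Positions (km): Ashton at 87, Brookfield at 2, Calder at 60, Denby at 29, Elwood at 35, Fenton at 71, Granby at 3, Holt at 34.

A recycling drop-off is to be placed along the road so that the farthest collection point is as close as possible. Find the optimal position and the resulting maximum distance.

The 1-center on a line is the midpoint of the two extreme points: leftmost at 2, rightmost at 87.
Optimal location = (2 + 87)/2 = 44.5; maximum distance = (87 − 2)/2 = 42.5.

location 44.5, max distance 42.5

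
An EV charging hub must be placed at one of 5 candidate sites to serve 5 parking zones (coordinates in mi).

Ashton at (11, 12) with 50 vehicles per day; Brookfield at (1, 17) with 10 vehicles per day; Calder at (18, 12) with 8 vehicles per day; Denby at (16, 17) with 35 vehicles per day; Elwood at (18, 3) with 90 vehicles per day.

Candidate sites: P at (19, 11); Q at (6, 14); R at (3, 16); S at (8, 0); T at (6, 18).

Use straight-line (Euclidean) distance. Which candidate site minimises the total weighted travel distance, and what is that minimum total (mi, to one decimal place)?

Total weighted distance at each candidate:
  P (19, 11): total = 1564.6
  Q (6, 14): total = 2255.4
  R (3, 16): total = 2836.6
  S (8, 0): total = 2524.5
  T (6, 18): total = 2629.4
Minimum is at P with total 1564.6 mi.

P, total 1564.6 mi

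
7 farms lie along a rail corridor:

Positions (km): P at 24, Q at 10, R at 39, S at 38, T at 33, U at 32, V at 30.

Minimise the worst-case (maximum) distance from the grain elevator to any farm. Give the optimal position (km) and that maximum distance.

The 1-center on a line is the midpoint of the two extreme points: leftmost at 10, rightmost at 39.
Optimal location = (10 + 39)/2 = 24.5; maximum distance = (39 − 10)/2 = 14.5.

location 24.5, max distance 14.5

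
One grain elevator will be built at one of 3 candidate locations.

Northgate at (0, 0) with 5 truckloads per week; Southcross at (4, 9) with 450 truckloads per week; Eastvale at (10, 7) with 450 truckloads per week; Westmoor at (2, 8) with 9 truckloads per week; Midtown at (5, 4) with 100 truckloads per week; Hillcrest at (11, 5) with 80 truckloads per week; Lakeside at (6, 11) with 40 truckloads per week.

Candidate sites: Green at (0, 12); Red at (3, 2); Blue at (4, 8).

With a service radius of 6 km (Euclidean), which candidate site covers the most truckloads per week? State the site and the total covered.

Blue, covering 599

Coverage radius r = 6 km; a point is covered iff (Δx)²+(Δy)² ≤ 6² = 36.
  Green (0, 12): covers {Southcross, Westmoor} → 459
  Red (3, 2): covers {Northgate, Midtown} → 105
  Blue (4, 8): covers {Southcross, Westmoor, Midtown, Lakeside} → 599
Maximum coverage at Blue: 599 truckloads per week.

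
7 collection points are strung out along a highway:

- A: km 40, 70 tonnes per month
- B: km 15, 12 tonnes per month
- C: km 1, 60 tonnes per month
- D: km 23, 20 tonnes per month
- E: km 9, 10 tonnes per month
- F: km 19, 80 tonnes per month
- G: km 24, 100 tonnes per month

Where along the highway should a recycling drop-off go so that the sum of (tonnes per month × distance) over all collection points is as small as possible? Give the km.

For a sum of weighted absolute distances on a line, the optimum is the weighted median (not the mean). Total weight W = 352; half-weight = 176.
Sort by position and accumulate weight:
  km 1 (C, w=60) → cum 60
  km 9 (E, w=10) → cum 70
  km 15 (B, w=12) → cum 82
  km 19 (F, w=80) → cum 162
  km 23 (D, w=20) → cum 182  ≥ 176 → median here
  km 24 (G, w=100) → cum 282
  km 40 (A, w=70) → cum 352
Optimal location: km 23.

x = 23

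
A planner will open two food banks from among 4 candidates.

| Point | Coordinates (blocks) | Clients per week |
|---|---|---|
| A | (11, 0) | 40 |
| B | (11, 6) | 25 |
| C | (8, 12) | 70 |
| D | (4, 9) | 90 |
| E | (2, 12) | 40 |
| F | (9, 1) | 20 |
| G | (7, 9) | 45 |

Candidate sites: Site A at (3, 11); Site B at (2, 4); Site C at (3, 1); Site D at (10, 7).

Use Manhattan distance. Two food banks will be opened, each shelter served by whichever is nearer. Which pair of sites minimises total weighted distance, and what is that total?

{Site A, Site D}, total 1505

Evaluate every pair (each demand assigned to the nearer of the two):
  {Site A, Site D}: total = 1505
  {Site A, Site C}: total = 1845
  {Site A, Site B}: total = 2035
  {Site B, Site D}: total = 2175
  {Site C, Site D}: total = 2405
  {Site B, Site C}: total = 3135
Best pair: {Site A, Site D} with total 1505.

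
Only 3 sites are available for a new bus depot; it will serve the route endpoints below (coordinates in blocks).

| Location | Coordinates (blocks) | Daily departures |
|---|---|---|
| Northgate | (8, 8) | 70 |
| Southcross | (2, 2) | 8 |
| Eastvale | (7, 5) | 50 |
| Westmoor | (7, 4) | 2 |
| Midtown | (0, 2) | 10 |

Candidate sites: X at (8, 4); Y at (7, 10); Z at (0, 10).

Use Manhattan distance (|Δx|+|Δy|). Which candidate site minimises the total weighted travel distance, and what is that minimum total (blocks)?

Total weighted distance at each candidate:
  X (8, 4): total = 546
  Y (7, 10): total = 726
  Z (0, 10): total = 1486
Minimum is at X with total 546 blocks.

X, total 546 blocks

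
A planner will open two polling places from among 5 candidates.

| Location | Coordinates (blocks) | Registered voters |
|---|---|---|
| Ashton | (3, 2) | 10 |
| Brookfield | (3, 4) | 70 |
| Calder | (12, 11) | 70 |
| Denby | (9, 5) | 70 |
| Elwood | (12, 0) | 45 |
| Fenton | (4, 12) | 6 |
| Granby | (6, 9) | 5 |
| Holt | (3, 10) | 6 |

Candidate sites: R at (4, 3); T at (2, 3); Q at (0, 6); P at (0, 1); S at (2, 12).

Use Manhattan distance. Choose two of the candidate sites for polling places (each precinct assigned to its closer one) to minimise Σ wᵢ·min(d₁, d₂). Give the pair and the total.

{R, S}, total 1980

Evaluate every pair (each demand assigned to the nearer of the two):
  {R, S}: total = 1980
  {T, S}: total = 2210
  {R, Q}: total = 2401
  {R, T}: total = 2407
  {R, P}: total = 2407
  {T, Q}: total = 2712
  {Q, S}: total = 2765
  {P, S}: total = 2790
  {T, P}: total = 2799
  {Q, P}: total = 3012
Best pair: {R, S} with total 1980.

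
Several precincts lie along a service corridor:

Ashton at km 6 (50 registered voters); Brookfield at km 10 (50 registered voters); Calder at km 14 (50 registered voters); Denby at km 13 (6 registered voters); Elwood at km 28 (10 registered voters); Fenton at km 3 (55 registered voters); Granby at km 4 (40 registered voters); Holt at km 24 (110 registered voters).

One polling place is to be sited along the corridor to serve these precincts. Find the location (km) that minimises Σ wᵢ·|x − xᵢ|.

x = 10

For a sum of weighted absolute distances on a line, the optimum is the weighted median (not the mean). Total weight W = 371; half-weight = 185.5.
Sort by position and accumulate weight:
  km 3 (Fenton, w=55) → cum 55
  km 4 (Granby, w=40) → cum 95
  km 6 (Ashton, w=50) → cum 145
  km 10 (Brookfield, w=50) → cum 195  ≥ 185.5 → median here
  km 13 (Denby, w=6) → cum 201
  km 14 (Calder, w=50) → cum 251
  km 24 (Holt, w=110) → cum 361
  km 28 (Elwood, w=10) → cum 371
Optimal location: km 10.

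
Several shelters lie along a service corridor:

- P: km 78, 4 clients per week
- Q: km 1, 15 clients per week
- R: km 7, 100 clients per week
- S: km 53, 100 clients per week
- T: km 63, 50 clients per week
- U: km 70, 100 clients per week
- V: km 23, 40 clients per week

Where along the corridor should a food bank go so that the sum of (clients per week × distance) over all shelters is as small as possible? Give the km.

For a sum of weighted absolute distances on a line, the optimum is the weighted median (not the mean). Total weight W = 409; half-weight = 204.5.
Sort by position and accumulate weight:
  km 1 (Q, w=15) → cum 15
  km 7 (R, w=100) → cum 115
  km 23 (V, w=40) → cum 155
  km 53 (S, w=100) → cum 255  ≥ 204.5 → median here
  km 63 (T, w=50) → cum 305
  km 70 (U, w=100) → cum 405
  km 78 (P, w=4) → cum 409
Optimal location: km 53.

x = 53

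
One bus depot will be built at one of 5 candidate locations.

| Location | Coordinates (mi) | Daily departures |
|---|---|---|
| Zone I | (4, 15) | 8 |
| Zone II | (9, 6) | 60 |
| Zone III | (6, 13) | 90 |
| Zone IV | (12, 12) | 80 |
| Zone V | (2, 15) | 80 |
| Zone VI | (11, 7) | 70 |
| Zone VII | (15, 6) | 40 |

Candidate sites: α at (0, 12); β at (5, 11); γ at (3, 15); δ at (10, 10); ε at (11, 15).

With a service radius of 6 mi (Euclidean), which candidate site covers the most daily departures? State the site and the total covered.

Coverage radius r = 6 mi; a point is covered iff (Δx)²+(Δy)² ≤ 6² = 36.
  α (0, 12): covers {Zone I, Zone V} → 88
  β (5, 11): covers {Zone I, Zone III, Zone V} → 178
  γ (3, 15): covers {Zone I, Zone III, Zone V} → 178
  δ (10, 10): covers {Zone II, Zone III, Zone IV, Zone VI} → 300
  ε (11, 15): covers {Zone III, Zone IV} → 170
Maximum coverage at δ: 300 daily departures.

δ, covering 300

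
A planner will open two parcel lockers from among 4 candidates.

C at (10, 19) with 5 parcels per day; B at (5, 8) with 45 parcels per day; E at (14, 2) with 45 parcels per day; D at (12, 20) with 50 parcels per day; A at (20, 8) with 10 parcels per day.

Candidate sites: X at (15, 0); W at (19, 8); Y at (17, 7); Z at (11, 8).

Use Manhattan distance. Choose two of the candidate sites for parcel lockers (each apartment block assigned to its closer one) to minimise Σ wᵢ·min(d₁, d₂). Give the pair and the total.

{X, Z}, total 1205

Evaluate every pair (each demand assigned to the nearer of the two):
  {X, Z}: total = 1205
  {Y, Z}: total = 1380
  {W, Z}: total = 1395
  {X, Y}: total = 1755
  {X, W}: total = 1825
  {W, Y}: total = 1950
Best pair: {X, Z} with total 1205.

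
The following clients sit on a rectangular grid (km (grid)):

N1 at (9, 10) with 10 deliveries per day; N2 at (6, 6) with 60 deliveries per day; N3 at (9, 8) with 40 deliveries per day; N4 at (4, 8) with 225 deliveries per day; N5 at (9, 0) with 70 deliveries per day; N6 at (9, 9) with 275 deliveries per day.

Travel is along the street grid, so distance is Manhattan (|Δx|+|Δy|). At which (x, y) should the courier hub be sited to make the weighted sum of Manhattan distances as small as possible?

(9, 8)

Manhattan distance separates: Σwᵢ(|x−xᵢ|+|y−yᵢ|) = Σwᵢ|x−xᵢ| + Σwᵢ|y−yᵢ|, so x and y are optimised independently as 1-D weighted medians.
Total weight W = 680; half = 340.
x-coordinate, sorted with cumulative weight:
  x=4 (N4, w=225) cum 225
  x=6 (N2, w=60) cum 285
  x=9 (N1, w=10) cum 295
  x=9 (N3, w=40) cum 335
  x=9 (N5, w=70) cum 405  ← median
  x=9 (N6, w=275) cum 680
⇒ x* = 9
y-coordinate, sorted with cumulative weight:
  y=0 (N5, w=70) cum 70
  y=6 (N2, w=60) cum 130
  y=8 (N3, w=40) cum 170
  y=8 (N4, w=225) cum 395  ← median
  y=9 (N6, w=275) cum 670
  y=10 (N1, w=10) cum 680
⇒ y* = 8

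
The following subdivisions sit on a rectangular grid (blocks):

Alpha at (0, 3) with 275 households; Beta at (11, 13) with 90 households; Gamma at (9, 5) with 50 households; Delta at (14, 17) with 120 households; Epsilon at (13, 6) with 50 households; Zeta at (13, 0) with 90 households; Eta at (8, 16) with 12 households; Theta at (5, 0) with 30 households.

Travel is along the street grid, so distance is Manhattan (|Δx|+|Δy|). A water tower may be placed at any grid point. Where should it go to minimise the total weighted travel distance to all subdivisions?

Manhattan distance separates: Σwᵢ(|x−xᵢ|+|y−yᵢ|) = Σwᵢ|x−xᵢ| + Σwᵢ|y−yᵢ|, so x and y are optimised independently as 1-D weighted medians.
Total weight W = 717; half = 358.5.
x-coordinate, sorted with cumulative weight:
  x=0 (Alpha, w=275) cum 275
  x=5 (Theta, w=30) cum 305
  x=8 (Eta, w=12) cum 317
  x=9 (Gamma, w=50) cum 367  ← median
  x=11 (Beta, w=90) cum 457
  x=13 (Epsilon, w=50) cum 507
  x=13 (Zeta, w=90) cum 597
  x=14 (Delta, w=120) cum 717
⇒ x* = 9
y-coordinate, sorted with cumulative weight:
  y=0 (Zeta, w=90) cum 90
  y=0 (Theta, w=30) cum 120
  y=3 (Alpha, w=275) cum 395  ← median
  y=5 (Gamma, w=50) cum 445
  y=6 (Epsilon, w=50) cum 495
  y=13 (Beta, w=90) cum 585
  y=16 (Eta, w=12) cum 597
  y=17 (Delta, w=120) cum 717
⇒ y* = 3

(9, 3)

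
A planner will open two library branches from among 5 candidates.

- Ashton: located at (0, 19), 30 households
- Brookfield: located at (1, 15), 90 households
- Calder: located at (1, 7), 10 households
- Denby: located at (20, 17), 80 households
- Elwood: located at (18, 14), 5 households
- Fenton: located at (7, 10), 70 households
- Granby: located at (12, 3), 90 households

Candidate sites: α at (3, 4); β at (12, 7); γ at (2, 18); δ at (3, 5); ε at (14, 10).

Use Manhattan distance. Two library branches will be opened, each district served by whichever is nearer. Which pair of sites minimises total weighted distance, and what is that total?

{γ, ε}, total 2950

Evaluate every pair (each demand assigned to the nearer of the two):
  {γ, ε}: total = 2950
  {β, γ}: total = 2985
  {α, γ}: total = 3720
  {γ, δ}: total = 3730
  {δ, ε}: total = 4010
  {β, δ}: total = 4055
  {α, ε}: total = 4140
  {α, β}: total = 4185
  {β, ε}: total = 4350
  {α, δ}: total = 5600
Best pair: {γ, ε} with total 2950.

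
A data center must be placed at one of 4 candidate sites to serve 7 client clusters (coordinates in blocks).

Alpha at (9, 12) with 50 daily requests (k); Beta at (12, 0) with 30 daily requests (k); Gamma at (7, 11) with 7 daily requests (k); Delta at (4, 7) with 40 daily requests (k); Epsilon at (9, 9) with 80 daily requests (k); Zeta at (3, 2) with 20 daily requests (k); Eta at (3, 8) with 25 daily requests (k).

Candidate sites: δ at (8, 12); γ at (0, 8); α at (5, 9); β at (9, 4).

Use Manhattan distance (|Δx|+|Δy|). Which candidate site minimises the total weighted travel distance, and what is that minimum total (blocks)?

Total weighted distance at each candidate:
  δ (8, 12): total = 1749
  γ (0, 8): total = 2575
  α (5, 9): total = 1553
  β (9, 4): total = 1803
Minimum is at α with total 1553 blocks.

α, total 1553 blocks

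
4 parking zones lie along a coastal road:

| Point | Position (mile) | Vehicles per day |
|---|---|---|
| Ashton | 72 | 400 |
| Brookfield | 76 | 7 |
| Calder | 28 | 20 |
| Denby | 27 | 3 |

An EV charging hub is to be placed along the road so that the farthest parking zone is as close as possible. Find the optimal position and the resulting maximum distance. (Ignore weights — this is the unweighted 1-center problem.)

The 1-center on a line is the midpoint of the two extreme points: leftmost at 27, rightmost at 76.
Optimal location = (27 + 76)/2 = 51.5; maximum distance = (76 − 27)/2 = 24.5.

location 51.5, max distance 24.5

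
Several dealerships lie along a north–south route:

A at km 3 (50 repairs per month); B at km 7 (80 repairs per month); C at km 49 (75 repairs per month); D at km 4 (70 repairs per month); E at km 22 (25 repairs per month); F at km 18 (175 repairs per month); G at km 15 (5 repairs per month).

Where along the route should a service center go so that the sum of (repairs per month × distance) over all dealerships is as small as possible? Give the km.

For a sum of weighted absolute distances on a line, the optimum is the weighted median (not the mean). Total weight W = 480; half-weight = 240.
Sort by position and accumulate weight:
  km 3 (A, w=50) → cum 50
  km 4 (D, w=70) → cum 120
  km 7 (B, w=80) → cum 200
  km 15 (G, w=5) → cum 205
  km 18 (F, w=175) → cum 380  ≥ 240 → median here
  km 22 (E, w=25) → cum 405
  km 49 (C, w=75) → cum 480
Optimal location: km 18.

x = 18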